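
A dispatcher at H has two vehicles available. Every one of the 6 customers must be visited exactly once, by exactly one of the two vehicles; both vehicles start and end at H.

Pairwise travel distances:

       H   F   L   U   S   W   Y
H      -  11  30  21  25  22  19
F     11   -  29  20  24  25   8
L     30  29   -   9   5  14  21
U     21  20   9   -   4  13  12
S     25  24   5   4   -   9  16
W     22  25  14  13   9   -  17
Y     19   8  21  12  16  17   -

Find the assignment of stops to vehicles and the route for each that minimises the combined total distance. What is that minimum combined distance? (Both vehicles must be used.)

Check every non-empty split of the stops between the two vehicles; for each half take its own optimal tour:
  {F} + {L, U, S, W, Y}: 22 + 76 = 98
  {L} + {F, U, S, W, Y}: 60 + 66 = 126
  {F, L} + {U, S, W, Y}: 70 + 66 = 136
  {U} + {F, L, S, W, Y}: 42 + 76 = 118
  {F, U} + {L, S, W, Y}: 52 + 76 = 128
  {L, U} + {F, S, W, Y}: 60 + 66 = 126
  … (31 splits in total)
Best: vehicle 1 H → F → H = 22; vehicle 2 H → W → L → S → U → Y → H = 76; combined 98.

Minimum combined distance: 98.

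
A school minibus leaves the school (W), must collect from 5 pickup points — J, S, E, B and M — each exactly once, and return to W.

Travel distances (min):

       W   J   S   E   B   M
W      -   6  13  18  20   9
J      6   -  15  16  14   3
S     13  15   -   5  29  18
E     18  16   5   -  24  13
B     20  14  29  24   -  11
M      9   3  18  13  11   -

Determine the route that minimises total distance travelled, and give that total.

62 min — the shortest possible round trip.

W - J - S - E - B - M - W: 6+15+5+24+11+9 = 70
W - J - S - E - M - B - W: 6+15+5+13+11+20 = 70
W - J - S - B - E - M - W: 6+15+29+24+13+9 = 96
W - J - S - B - M - E - W: 6+15+29+11+13+18 = 92
W - J - S - M - E - B - W: 6+15+18+13+24+20 = 96
W - J - S - M - B - E - W: 6+15+18+11+24+18 = 92
W - J - E - S - B - M - W: 6+16+5+29+11+9 = 76
W - J - E - S - M - B - W: 6+16+5+18+11+20 = 76
W - J - E - B - S - M - W: 6+16+24+29+18+9 = 102
W - J - E - B - M - S - W: 6+16+24+11+18+13 = 88
W - J - E - M - S - B - W: 6+16+13+18+29+20 = 102
W - J - E - M - B - S - W: 6+16+13+11+29+13 = 88
W - J - B - S - E - M - W: 6+14+29+5+13+9 = 76
W - J - B - S - M - E - W: 6+14+29+18+13+18 = 98
… (46 more)
W - J - B - M - E - S - W: 6+14+11+13+5+13 = 62  ← best
The minimum is 62.
One optimal route: W → J → B → M → E → S → W (or its reverse).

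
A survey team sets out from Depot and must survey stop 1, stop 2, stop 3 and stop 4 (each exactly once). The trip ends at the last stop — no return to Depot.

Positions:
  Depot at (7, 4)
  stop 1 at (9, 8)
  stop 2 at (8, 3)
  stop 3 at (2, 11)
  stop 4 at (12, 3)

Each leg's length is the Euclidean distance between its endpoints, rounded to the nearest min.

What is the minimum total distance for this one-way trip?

There are 4! = 24 possible orderings.
Depot→stop 1→stop 2→stop 3→stop 4: 4+5+10+13 = 32
Depot→stop 1→stop 2→stop 4→stop 3: 4+5+4+13 = 26
Depot→stop 1→stop 3→stop 2→stop 4: 4+8+10+4 = 26
Depot→stop 1→stop 3→stop 4→stop 2: 4+8+13+4 = 29
Depot→stop 1→stop 4→stop 2→stop 3: 4+6+4+10 = 24
Depot→stop 1→stop 4→stop 3→stop 2: 4+6+13+10 = 33
Depot→stop 2→stop 1→stop 3→stop 4: 1+5+8+13 = 27
Depot→stop 2→stop 1→stop 4→stop 3: 1+5+6+13 = 25
Depot→stop 2→stop 3→stop 1→stop 4: 1+10+8+6 = 25
Depot→stop 2→stop 3→stop 4→stop 1: 1+10+13+6 = 30
Depot→stop 2→stop 4→stop 1→stop 3: 1+4+6+8 = 19
Depot→stop 2→stop 4→stop 3→stop 1: 1+4+13+8 = 26
Depot→stop 3→stop 1→stop 2→stop 4: 9+8+5+4 = 26
Depot→stop 3→stop 1→stop 4→stop 2: 9+8+6+4 = 27
… (10 more)
The minimum is 19.
One shortest path: Depot → stop 2 → stop 4 → stop 1 → stop 3.

Minimum one-way distance = 19 min.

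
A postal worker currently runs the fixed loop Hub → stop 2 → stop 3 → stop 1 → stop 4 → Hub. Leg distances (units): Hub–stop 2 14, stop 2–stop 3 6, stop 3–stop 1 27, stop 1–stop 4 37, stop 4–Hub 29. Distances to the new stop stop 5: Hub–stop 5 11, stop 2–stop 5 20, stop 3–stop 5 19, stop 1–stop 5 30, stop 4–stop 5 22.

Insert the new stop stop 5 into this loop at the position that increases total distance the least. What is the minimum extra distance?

Minimum extra distance: 4, inserting stop 5 between stop 4 and Hub.

Insertion cost between consecutive stops i–j is d(i,stop 5) + d(stop 5,j) − d(i,j):
  between Hub and stop 2: 11 + 20 − 14 = 17
  between stop 2 and stop 3: 20 + 19 − 6 = 33
  between stop 3 and stop 1: 19 + 30 − 27 = 22
  between stop 1 and stop 4: 30 + 22 − 37 = 15
  between stop 4 and Hub: 22 + 11 − 29 = 4
Cheapest insertion is between stop 4 and Hub, adding 4.
New total = 113 + 4 = 117.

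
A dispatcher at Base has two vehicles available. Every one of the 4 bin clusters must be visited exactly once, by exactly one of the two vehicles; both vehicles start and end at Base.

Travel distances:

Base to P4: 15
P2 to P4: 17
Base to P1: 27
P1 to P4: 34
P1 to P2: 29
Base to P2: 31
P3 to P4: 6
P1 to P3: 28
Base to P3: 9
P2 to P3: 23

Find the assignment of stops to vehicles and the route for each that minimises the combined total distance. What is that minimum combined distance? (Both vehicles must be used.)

106 — the smallest possible combined total.

Try each way of splitting the stops between the two vehicles (each non-empty) and, for each split, find the best tour for each vehicle:
  {P1} + {P2, P3, P4}: 54 + 63 = 117
  {P2} + {P1, P3, P4}: 62 + 76 = 138
  {P1, P2} + {P3, P4}: 87 + 30 = 117
  {P3} + {P1, P2, P4}: 18 + 88 = 106
  {P1, P3} + {P2, P4}: 64 + 63 = 127
  {P2, P3} + {P1, P4}: 63 + 76 = 139
  … (7 splits in total)
Best: vehicle 1 Base → P3 → Base = 18; vehicle 2 Base → P1 → P2 → P4 → Base = 88; combined 106.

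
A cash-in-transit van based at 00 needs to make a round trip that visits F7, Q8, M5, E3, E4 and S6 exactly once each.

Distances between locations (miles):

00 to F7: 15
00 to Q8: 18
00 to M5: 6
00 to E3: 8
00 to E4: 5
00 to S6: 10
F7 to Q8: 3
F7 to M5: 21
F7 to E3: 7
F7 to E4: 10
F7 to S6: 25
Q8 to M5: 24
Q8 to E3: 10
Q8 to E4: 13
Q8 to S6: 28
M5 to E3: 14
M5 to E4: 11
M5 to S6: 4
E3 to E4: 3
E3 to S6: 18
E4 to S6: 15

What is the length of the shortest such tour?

With 6 stops there are 6!/2 = 360 distinct round trips (a route and its reverse cost the same).
00→F7→Q8→M5→E3→E4→S6→00: 15+3+24+14+3+15+10 = 84
00→F7→Q8→M5→E3→S6→E4→00: 15+3+24+14+18+15+5 = 94
00→F7→Q8→M5→E4→E3→S6→00: 15+3+24+11+3+18+10 = 84
00→F7→Q8→M5→E4→S6→E3→00: 15+3+24+11+15+18+8 = 94
00→F7→Q8→M5→S6→E3→E4→00: 15+3+24+4+18+3+5 = 72
00→F7→Q8→M5→S6→E4→E3→00: 15+3+24+4+15+3+8 = 72
00→F7→Q8→E3→M5→E4→S6→00: 15+3+10+14+11+15+10 = 78
00→F7→Q8→E3→M5→S6→E4→00: 15+3+10+14+4+15+5 = 66
… (352 more)
00→F7→Q8→E3→E4→M5→S6→00: 15+3+10+3+11+4+10 = 56  ← best
The minimum is 56.
One optimal route: 00 → F7 → Q8 → E3 → E4 → M5 → S6 → 00 (or its reverse).

Minimum total distance: 56 miles.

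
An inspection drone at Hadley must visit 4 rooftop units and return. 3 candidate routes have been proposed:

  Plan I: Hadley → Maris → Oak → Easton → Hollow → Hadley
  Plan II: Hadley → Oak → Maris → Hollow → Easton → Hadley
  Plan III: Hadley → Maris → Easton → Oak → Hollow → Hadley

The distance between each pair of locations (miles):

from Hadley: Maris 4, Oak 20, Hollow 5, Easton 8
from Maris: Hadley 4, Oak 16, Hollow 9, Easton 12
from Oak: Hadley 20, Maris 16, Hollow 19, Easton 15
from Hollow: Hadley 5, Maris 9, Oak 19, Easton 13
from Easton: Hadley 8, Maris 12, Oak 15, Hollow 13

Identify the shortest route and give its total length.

Plan I: 4 + 16 + 15 + 13 + 5 = 53
Plan II: 20 + 16 + 9 + 13 + 8 = 66
Plan III: 4 + 12 + 15 + 19 + 5 = 55

53 miles — Plan I is the shortest.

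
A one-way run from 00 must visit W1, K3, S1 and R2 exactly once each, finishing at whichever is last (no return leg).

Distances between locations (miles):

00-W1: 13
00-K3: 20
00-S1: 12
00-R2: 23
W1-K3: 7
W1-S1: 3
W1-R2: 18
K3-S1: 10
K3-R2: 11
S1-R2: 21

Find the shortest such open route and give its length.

There are 4! = 24 possible orderings.
00 - W1 - K3 - S1 - R2: 13+7+10+21 = 51
00 - W1 - K3 - R2 - S1: 13+7+11+21 = 52
00 - W1 - S1 - K3 - R2: 13+3+10+11 = 37
00 - W1 - S1 - R2 - K3: 13+3+21+11 = 48
00 - W1 - R2 - K3 - S1: 13+18+11+10 = 52
00 - W1 - R2 - S1 - K3: 13+18+21+10 = 62
00 - K3 - W1 - S1 - R2: 20+7+3+21 = 51
00 - K3 - W1 - R2 - S1: 20+7+18+21 = 66
00 - K3 - S1 - W1 - R2: 20+10+3+18 = 51
00 - K3 - S1 - R2 - W1: 20+10+21+18 = 69
00 - K3 - R2 - W1 - S1: 20+11+18+3 = 52
00 - K3 - R2 - S1 - W1: 20+11+21+3 = 55
00 - S1 - W1 - K3 - R2: 12+3+7+11 = 33
00 - S1 - W1 - R2 - K3: 12+3+18+11 = 44
… (10 more)
The minimum is 33.
One shortest path: 00 → S1 → W1 → K3 → R2.

Shortest open route: 33 miles.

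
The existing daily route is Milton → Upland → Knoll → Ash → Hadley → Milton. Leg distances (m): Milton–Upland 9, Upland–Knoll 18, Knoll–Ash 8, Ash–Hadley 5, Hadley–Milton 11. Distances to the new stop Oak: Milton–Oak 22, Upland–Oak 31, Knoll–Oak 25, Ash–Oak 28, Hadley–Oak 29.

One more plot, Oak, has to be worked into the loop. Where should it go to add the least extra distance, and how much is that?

+38 m — insert Oak between Upland and Knoll.

Insertion cost between consecutive stops i–j is d(i,Oak) + d(Oak,j) − d(i,j):
  between Milton and Upland: 22 + 31 − 9 = 44
  between Upland and Knoll: 31 + 25 − 18 = 38
  between Knoll and Ash: 25 + 28 − 8 = 45
  between Ash and Hadley: 28 + 29 − 5 = 52
  between Hadley and Milton: 29 + 22 − 11 = 40
Cheapest insertion is between Upland and Knoll, adding 38.
New total = 51 + 38 = 89.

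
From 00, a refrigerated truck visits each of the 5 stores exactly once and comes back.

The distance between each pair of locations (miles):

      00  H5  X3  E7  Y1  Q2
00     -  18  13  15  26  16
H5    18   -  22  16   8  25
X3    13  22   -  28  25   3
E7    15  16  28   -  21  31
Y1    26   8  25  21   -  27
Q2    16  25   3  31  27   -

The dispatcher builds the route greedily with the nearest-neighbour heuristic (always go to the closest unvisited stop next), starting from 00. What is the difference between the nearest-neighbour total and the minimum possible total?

Excess over optimum: 3 miles.

00: X3=13, E7=15, Q2=16, H5=18, Y1=26 ⇒ X3
X3: Q2=3, H5=22, Y1=25, E7=28 ⇒ Q2
Q2: H5=25, Y1=27, E7=31 ⇒ H5
H5: Y1=8, E7=16 ⇒ Y1
Y1: E7=21 ⇒ E7
NN route 00 → X3 → Q2 → H5 → Y1 → E7 → 00 costs 85.
Optimal: 00 → X3 → Q2 → Y1 → H5 → E7 → 00 costs 82 (by enumerating all 60 distinct tours).
Excess = 85 − 82 = 3.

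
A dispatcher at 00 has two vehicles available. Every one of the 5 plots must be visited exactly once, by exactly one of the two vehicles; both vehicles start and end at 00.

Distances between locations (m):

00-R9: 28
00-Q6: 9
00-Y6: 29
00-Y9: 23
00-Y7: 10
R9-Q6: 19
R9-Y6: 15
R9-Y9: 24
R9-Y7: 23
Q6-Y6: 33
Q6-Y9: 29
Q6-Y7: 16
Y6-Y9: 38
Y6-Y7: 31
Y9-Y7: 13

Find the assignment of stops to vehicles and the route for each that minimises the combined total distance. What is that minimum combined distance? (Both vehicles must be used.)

Try each way of splitting the stops between the two vehicles (each non-empty) and, for each split, find the best tour for each vehicle:
  {R9} + {Q6, Y6, Y9, Y7}: 56 + 103 = 159
  {Q6} + {R9, Y6, Y9, Y7}: 18 + 91 = 109
  {R9, Q6} + {Y6, Y9, Y7}: 56 + 90 = 146
  {Y6} + {R9, Q6, Y9, Y7}: 58 + 75 = 133
  {R9, Y6} + {Q6, Y9, Y7}: 72 + 61 = 133
  {Q6, Y6} + {R9, Y9, Y7}: 71 + 75 = 146
  … (15 splits in total)
Best: vehicle 1 00 → Q6 → 00 = 18; vehicle 2 00 → Y6 → R9 → Y9 → Y7 → 00 = 91; combined 109.

109 m — the smallest possible combined total.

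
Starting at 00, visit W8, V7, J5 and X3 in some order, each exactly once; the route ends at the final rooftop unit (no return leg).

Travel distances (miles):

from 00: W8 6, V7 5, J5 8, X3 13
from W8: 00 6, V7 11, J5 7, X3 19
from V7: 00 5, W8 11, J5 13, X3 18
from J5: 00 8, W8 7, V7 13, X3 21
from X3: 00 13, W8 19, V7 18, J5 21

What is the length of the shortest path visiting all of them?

There are 4! = 24 possible orderings.
00→W8→V7→J5→X3: 6+11+13+21 = 51
00→W8→V7→X3→J5: 6+11+18+21 = 56
00→W8→J5→V7→X3: 6+7+13+18 = 44
00→W8→J5→X3→V7: 6+7+21+18 = 52
00→W8→X3→V7→J5: 6+19+18+13 = 56
00→W8→X3→J5→V7: 6+19+21+13 = 59
00→V7→W8→J5→X3: 5+11+7+21 = 44
00→V7→W8→X3→J5: 5+11+19+21 = 56
00→V7→J5→W8→X3: 5+13+7+19 = 44
00→V7→J5→X3→W8: 5+13+21+19 = 58
00→V7→X3→W8→J5: 5+18+19+7 = 49
00→V7→X3→J5→W8: 5+18+21+7 = 51
00→J5→W8→V7→X3: 8+7+11+18 = 44
00→J5→W8→X3→V7: 8+7+19+18 = 52
… (10 more)
The minimum is 44.
One shortest path: 00 → W8 → J5 → V7 → X3.

Minimum one-way distance = 44 miles.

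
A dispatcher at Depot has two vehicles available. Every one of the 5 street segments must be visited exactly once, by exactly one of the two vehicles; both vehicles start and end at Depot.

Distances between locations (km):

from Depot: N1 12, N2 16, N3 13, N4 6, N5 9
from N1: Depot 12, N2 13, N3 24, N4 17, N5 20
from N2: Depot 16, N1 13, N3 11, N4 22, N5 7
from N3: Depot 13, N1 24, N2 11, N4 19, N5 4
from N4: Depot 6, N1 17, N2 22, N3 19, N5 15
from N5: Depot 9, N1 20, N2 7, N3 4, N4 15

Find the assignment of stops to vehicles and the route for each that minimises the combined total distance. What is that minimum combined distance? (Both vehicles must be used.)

There are 2^4 − 1 = 15 ways to divide the 5 stops into two non-empty groups. For each, the best each vehicle can do is its own shortest tour through its group:
  {N1} + {N2, N3, N4, N5}: 24 + 52 = 76
  {N2} + {N1, N3, N4, N5}: 32 + 60 = 92
  {N1, N2} + {N3, N4, N5}: 41 + 38 = 79
  {N3} + {N1, N2, N4, N5}: 26 + 52 = 78
  {N1, N3} + {N2, N4, N5}: 49 + 44 = 93
  {N2, N3} + {N1, N4, N5}: 40 + 52 = 92
  … (15 splits in total)
  {N4} + {N1, N2, N3, N5}: 12 + 49 = 61  ← best
Best: vehicle 1 Depot → N4 → Depot = 12; vehicle 2 Depot → N1 → N2 → N3 → N5 → Depot = 49; combined 61.

61 km — the smallest possible combined total.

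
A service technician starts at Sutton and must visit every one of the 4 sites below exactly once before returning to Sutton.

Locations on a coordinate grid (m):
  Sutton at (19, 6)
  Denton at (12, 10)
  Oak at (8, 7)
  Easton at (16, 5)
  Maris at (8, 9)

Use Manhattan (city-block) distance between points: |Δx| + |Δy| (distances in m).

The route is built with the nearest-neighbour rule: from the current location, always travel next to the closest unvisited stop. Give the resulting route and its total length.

Total distance 32 m via the nearest-neighbour route Sutton → Easton → Denton → Maris → Oak → Sutton.

At Sutton the remaining stops are Easton 4, Denton 11, Oak 12, Maris 14; go to Easton.
At Easton the remaining stops are Denton 9, Oak 10, Maris 12; go to Denton.
At Denton the remaining stops are Maris 5, Oak 7; go to Maris.
At Maris the remaining stops are Oak 2; go to Oak.
Return Oak→Sutton: 12.
Total = 4 + 9 + 5 + 2 + 12 = 32.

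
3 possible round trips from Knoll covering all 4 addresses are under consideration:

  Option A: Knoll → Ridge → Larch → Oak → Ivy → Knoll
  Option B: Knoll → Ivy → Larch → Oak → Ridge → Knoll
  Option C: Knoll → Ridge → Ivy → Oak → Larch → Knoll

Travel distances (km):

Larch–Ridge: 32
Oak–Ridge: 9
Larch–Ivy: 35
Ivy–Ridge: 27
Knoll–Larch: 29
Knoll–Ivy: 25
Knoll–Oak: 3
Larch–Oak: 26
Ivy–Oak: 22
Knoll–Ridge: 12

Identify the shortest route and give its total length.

Option A: 12 + 32 + 26 + 22 + 25 = 117
Option B: 25 + 35 + 26 + 9 + 12 = 107
Option C: 12 + 27 + 22 + 26 + 29 = 116

Shortest is Option B, total 107 km.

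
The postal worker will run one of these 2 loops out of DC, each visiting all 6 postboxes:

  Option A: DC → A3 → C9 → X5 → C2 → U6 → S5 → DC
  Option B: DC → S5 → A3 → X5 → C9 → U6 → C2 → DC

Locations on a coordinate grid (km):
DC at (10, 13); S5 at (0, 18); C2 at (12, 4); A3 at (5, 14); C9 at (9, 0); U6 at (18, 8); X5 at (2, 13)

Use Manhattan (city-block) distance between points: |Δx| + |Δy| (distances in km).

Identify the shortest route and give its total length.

Shortest is Option B, total 86 km.

Option A: 6 + 18 + 20 + 19 + 10 + 28 + 15 = 116
Option B: 15 + 9 + 4 + 20 + 17 + 10 + 11 = 86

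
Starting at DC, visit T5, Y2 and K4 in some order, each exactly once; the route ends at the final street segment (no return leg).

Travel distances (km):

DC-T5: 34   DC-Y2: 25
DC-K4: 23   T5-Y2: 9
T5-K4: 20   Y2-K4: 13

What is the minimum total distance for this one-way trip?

Minimum one-way distance = 45 km.

There are 3! = 6 possible orderings.
DC - T5 - Y2 - K4: 34+9+13 = 56
DC - T5 - K4 - Y2: 34+20+13 = 67
DC - Y2 - T5 - K4: 25+9+20 = 54
DC - Y2 - K4 - T5: 25+13+20 = 58
DC - K4 - T5 - Y2: 23+20+9 = 52
DC - K4 - Y2 - T5: 23+13+9 = 45
The minimum is 45.
One shortest path: DC → K4 → Y2 → T5.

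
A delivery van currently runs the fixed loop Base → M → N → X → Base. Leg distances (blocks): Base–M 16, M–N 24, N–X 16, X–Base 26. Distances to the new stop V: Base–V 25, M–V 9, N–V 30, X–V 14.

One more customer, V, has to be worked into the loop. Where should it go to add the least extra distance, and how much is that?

Insertion cost between consecutive stops i–j is d(i,V) + d(V,j) − d(i,j):
  between Base and M: 25 + 9 − 16 = 18
  between M and N: 9 + 30 − 24 = 15
  between N and X: 30 + 14 − 16 = 28
  between X and Base: 14 + 25 − 26 = 13
Cheapest insertion is between X and Base, adding 13.
New total = 82 + 13 = 95.

Minimum extra distance: 13 blocks, inserting V between X and Base.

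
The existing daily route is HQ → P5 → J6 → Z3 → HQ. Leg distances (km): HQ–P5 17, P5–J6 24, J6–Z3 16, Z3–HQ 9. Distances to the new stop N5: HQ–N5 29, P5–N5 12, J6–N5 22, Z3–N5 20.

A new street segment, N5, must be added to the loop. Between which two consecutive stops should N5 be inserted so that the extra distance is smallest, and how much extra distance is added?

Adding 10 km by placing N5 on the P5–J6 leg.

Insertion cost between consecutive stops i–j is d(i,N5) + d(N5,j) − d(i,j):
  between HQ and P5: 29 + 12 − 17 = 24
  between P5 and J6: 12 + 22 − 24 = 10
  between J6 and Z3: 22 + 20 − 16 = 26
  between Z3 and HQ: 20 + 29 − 9 = 40
Cheapest insertion is between P5 and J6, adding 10.
New total = 66 + 10 = 76.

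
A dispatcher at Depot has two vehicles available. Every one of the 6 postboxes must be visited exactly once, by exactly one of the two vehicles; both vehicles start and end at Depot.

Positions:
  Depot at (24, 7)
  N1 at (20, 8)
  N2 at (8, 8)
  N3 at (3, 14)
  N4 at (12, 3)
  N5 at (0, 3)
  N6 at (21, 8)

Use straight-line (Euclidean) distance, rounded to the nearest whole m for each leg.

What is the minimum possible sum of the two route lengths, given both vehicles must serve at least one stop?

66 m — the smallest possible combined total.

Try each way of splitting the stops between the two vehicles (each non-empty) and, for each split, find the best tour for each vehicle:
  {N1} + {N2, N3, N4, N5, N6}: 8 + 60 = 68
  {N2} + {N1, N3, N4, N5, N6}: 32 + 58 = 90
  {N1, N2} + {N3, N4, N5, N6}: 32 + 58 = 90
  {N3} + {N1, N2, N4, N5, N6}: 44 + 50 = 94
  {N1, N3} + {N2, N4, N5, N6}: 44 + 50 = 94
  {N2, N3} + {N1, N4, N5, N6}: 46 + 49 = 95
  … (31 splits in total)
  {N1, N2, N3, N4, N5} + {N6}: 60 + 6 = 66  ← best
Best: vehicle 1 Depot → N1 → N2 → N3 → N5 → N4 → Depot = 60; vehicle 2 Depot → N6 → Depot = 6; combined 66.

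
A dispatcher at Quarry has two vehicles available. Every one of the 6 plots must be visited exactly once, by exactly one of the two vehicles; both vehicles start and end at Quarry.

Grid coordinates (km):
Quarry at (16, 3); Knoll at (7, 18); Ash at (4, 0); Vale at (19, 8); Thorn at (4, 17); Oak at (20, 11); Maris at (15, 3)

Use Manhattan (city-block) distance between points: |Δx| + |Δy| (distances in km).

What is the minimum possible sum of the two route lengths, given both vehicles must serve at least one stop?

Check every non-empty split of the stops between the two vehicles; for each half take its own optimal tour:
  {Knoll} + {Ash, Vale, Thorn, Oak, Maris}: 48 + 66 = 114
  {Ash} + {Knoll, Vale, Thorn, Oak, Maris}: 30 + 62 = 92
  {Knoll, Ash} + {Vale, Thorn, Oak, Maris}: 60 + 60 = 120
  {Vale} + {Knoll, Ash, Thorn, Oak, Maris}: 16 + 68 = 84
  {Knoll, Vale} + {Ash, Thorn, Oak, Maris}: 54 + 66 = 120
  {Ash, Vale} + {Knoll, Thorn, Oak, Maris}: 46 + 62 = 108
  … (31 splits in total)
  {Knoll, Ash, Vale, Thorn, Oak} + {Maris}: 68 + 2 = 70  ← best
Best: vehicle 1 Quarry → Ash → Thorn → Knoll → Oak → Vale → Quarry = 68; vehicle 2 Quarry → Maris → Quarry = 2; combined 70.

Minimum combined distance: 70 km.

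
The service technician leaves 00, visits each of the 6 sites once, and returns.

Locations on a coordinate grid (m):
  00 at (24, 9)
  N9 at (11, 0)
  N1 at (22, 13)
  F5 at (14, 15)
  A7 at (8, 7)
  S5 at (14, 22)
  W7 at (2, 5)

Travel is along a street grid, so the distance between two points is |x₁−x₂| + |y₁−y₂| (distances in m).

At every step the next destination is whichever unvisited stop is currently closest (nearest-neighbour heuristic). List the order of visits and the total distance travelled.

Nearest-neighbour total = 88 m; route 00 → N1 → F5 → S5 → A7 → W7 → N9 → 00.

At 00 the remaining stops are N1 6, F5 16, A7 18, N9 22, S5 23, W7 26; go to N1.
At N1 the remaining stops are F5 10, S5 17, A7 20, N9 24, W7 28; go to F5.
At F5 the remaining stops are S5 7, A7 14, N9 18, W7 22; go to S5.
At S5 the remaining stops are A7 21, N9 25, W7 29; go to A7.
At A7 the remaining stops are W7 8, N9 10; go to W7.
At W7 the remaining stops are N9 14; go to N9.
Return N9→00: 22.
Total = 6 + 10 + 7 + 21 + 8 + 14 + 22 = 88.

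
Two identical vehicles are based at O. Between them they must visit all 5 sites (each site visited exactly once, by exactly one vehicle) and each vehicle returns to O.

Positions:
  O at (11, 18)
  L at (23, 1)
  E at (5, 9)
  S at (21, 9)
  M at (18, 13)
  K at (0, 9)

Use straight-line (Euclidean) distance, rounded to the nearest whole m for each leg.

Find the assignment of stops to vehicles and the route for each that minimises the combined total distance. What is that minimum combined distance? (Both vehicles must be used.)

Minimum combined distance: 73 m.

Try each way of splitting the stops between the two vehicles (each non-empty) and, for each split, find the best tour for each vehicle:
  {L} + {E, S, M, K}: 42 + 49 = 91
  {E} + {L, S, M, K}: 22 + 60 = 82
  {L, E} + {S, M, K}: 52 + 49 = 101
  {S} + {L, E, M, K}: 26 + 61 = 87
  {L, S} + {E, M, K}: 42 + 42 = 84
  {E, S} + {L, M, K}: 40 + 60 = 100
  … (15 splits in total)
  {L, S, M} + {E, K}: 43 + 30 = 73  ← best
Best: vehicle 1 O → L → S → M → O = 43; vehicle 2 O → E → K → O = 30; combined 73.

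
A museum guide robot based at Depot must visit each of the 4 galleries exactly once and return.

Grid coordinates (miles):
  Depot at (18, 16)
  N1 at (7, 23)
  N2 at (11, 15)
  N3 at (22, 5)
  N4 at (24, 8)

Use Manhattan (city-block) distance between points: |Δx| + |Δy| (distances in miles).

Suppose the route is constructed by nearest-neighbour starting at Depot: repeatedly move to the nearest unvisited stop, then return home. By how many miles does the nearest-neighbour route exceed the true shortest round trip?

Depot: N2=8, N4=14, N3=15, N1=18 ⇒ N2
N2: N1=12, N4=20, N3=21 ⇒ N1
N1: N4=32, N3=33 ⇒ N4
N4: N3=5 ⇒ N3
NN route Depot → N2 → N1 → N4 → N3 → Depot costs 72.
Optimal: Depot → N1 → N2 → N3 → N4 → Depot costs 70 (by enumerating all 12 distinct tours).
Excess = 72 − 70 = 2.

The nearest-neighbour route is 2 miles longer than optimal.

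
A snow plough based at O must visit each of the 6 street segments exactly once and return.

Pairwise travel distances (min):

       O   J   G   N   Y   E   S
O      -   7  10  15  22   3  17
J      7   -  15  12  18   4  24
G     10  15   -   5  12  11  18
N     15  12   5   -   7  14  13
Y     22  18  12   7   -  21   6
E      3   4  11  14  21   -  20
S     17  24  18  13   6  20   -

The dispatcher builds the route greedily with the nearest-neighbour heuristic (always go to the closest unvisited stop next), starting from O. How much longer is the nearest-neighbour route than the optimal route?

2 min longer than the optimal tour.

From O: E=3, J=7, G=10, N=15, S=17, Y=22 → choose E (3).
From E: J=4, G=11, N=14, S=20, Y=21 → choose J (4).
From J: N=12, G=15, Y=18, S=24 → choose N (12).
From N: G=5, Y=7, S=13 → choose G (5).
From G: Y=12, S=18 → choose Y (12).
From Y: S=6 → choose S (6).
NN route O → E → J → N → G → Y → S → O costs 59.
Optimal: O → J → E → G → N → Y → S → O costs 57 (by enumerating all 360 distinct tours).
Excess = 59 − 57 = 2.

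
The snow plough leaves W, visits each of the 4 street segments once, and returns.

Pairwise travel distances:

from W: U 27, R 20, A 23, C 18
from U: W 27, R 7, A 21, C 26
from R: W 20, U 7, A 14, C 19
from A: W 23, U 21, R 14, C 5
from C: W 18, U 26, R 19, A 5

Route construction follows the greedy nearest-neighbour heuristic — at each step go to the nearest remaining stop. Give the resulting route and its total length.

From W: distances to unvisited — C=18, R=20, A=23, U=27. Nearest is C (18).
From C: distances to unvisited — A=5, R=19, U=26. Nearest is A (5).
From A: distances to unvisited — R=14, U=21. Nearest is R (14).
From R: distances to unvisited — U=7. Nearest is U (7).
Return U→W: 27.
Total = 18 + 5 + 14 + 7 + 27 = 71.

Total distance 71 via the nearest-neighbour route W → C → A → R → U → W.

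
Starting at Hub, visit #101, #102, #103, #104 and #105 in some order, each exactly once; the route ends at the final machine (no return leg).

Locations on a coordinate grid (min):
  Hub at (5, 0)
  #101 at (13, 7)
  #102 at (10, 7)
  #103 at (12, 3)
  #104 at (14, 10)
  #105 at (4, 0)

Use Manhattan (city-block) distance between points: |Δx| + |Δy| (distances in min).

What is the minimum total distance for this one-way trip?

There are 5! = 120 possible orderings.
Hub - #101 - #102 - #103 - #104 - #105: 15+3+6+9+20 = 53
Hub - #101 - #102 - #103 - #105 - #104: 15+3+6+11+20 = 55
Hub - #101 - #102 - #104 - #103 - #105: 15+3+7+9+11 = 45
Hub - #101 - #102 - #104 - #105 - #103: 15+3+7+20+11 = 56
Hub - #101 - #102 - #105 - #103 - #104: 15+3+13+11+9 = 51
Hub - #101 - #102 - #105 - #104 - #103: 15+3+13+20+9 = 60
Hub - #101 - #103 - #102 - #104 - #105: 15+5+6+7+20 = 53
Hub - #101 - #103 - #102 - #105 - #104: 15+5+6+13+20 = 59
Hub - #101 - #103 - #104 - #102 - #105: 15+5+9+7+13 = 49
Hub - #101 - #103 - #104 - #105 - #102: 15+5+9+20+13 = 62
Hub - #101 - #103 - #105 - #102 - #104: 15+5+11+13+7 = 51
Hub - #101 - #103 - #105 - #104 - #102: 15+5+11+20+7 = 58
Hub - #101 - #104 - #102 - #103 - #105: 15+4+7+6+11 = 43
Hub - #101 - #104 - #102 - #105 - #103: 15+4+7+13+11 = 50
… (106 more)
Hub - #105 - #103 - #102 - #101 - #104: 1+11+6+3+4 = 25  ← best
The minimum is 25.
One shortest path: Hub → #105 → #103 → #102 → #101 → #104.

25 min — the minimum one-way total.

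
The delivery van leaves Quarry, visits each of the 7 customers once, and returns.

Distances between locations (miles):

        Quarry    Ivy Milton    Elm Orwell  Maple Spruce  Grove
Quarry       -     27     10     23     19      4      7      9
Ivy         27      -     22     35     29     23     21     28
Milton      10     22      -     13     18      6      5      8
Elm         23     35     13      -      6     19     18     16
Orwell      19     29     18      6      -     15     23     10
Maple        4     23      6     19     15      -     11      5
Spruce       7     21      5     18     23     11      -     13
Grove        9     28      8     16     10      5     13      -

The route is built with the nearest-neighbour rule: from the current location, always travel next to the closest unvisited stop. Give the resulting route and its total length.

From Quarry: distances to unvisited — Maple=4, Spruce=7, Grove=9, Milton=10, Orwell=19, Elm=23, Ivy=27. Nearest is Maple (4).
From Maple: distances to unvisited — Grove=5, Milton=6, Spruce=11, Orwell=15, Elm=19, Ivy=23. Nearest is Grove (5).
From Grove: distances to unvisited — Milton=8, Orwell=10, Spruce=13, Elm=16, Ivy=28. Nearest is Milton (8).
From Milton: distances to unvisited — Spruce=5, Elm=13, Orwell=18, Ivy=22. Nearest is Spruce (5).
From Spruce: distances to unvisited — Elm=18, Ivy=21, Orwell=23. Nearest is Elm (18).
From Elm: distances to unvisited — Orwell=6, Ivy=35. Nearest is Orwell (6).
From Orwell: distances to unvisited — Ivy=29. Nearest is Ivy (29).
Return Ivy→Quarry: 27.
Total = 4 + 5 + 8 + 5 + 18 + 6 + 29 + 27 = 102.

Total distance 102 miles via the nearest-neighbour route Quarry → Maple → Grove → Milton → Spruce → Elm → Orwell → Ivy → Quarry.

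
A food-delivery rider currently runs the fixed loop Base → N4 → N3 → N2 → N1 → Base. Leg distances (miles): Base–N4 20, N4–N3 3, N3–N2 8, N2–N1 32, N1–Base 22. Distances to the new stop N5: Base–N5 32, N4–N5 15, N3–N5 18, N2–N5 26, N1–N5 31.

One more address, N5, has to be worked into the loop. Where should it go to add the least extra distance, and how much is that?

+25 miles — insert N5 between N2 and N1.

Insertion cost between consecutive stops i–j is d(i,N5) + d(N5,j) − d(i,j):
  between Base and N4: 32 + 15 − 20 = 27
  between N4 and N3: 15 + 18 − 3 = 30
  between N3 and N2: 18 + 26 − 8 = 36
  between N2 and N1: 26 + 31 − 32 = 25
  between N1 and Base: 31 + 32 − 22 = 41
Cheapest insertion is between N2 and N1, adding 25.
New total = 85 + 25 = 110.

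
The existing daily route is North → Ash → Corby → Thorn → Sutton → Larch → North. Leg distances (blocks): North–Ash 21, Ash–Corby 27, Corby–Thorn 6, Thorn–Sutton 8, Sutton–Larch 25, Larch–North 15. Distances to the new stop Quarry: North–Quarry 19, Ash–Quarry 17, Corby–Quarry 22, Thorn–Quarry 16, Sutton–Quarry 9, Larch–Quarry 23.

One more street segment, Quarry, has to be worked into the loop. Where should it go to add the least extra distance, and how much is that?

Insertion cost between consecutive stops i–j is d(i,Quarry) + d(Quarry,j) − d(i,j):
  between North and Ash: 19 + 17 − 21 = 15
  between Ash and Corby: 17 + 22 − 27 = 12
  between Corby and Thorn: 22 + 16 − 6 = 32
  between Thorn and Sutton: 16 + 9 − 8 = 17
  between Sutton and Larch: 9 + 23 − 25 = 7
  between Larch and North: 23 + 19 − 15 = 27
Cheapest insertion is between Sutton and Larch, adding 7.
New total = 102 + 7 = 109.

Adding 7 blocks by placing Quarry on the Sutton–Larch leg.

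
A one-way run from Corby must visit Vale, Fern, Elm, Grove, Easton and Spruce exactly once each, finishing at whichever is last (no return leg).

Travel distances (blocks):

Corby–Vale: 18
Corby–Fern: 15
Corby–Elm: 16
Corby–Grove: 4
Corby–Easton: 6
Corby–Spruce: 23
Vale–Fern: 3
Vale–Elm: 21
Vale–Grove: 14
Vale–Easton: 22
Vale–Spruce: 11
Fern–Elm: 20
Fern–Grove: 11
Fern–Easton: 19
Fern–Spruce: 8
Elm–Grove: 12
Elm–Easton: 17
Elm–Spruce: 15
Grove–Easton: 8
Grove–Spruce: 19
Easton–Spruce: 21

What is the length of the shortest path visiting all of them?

There are 6! = 720 possible orderings.
Corby → Vale → Fern → Elm → Grove → Easton → Spruce: 18+3+20+12+8+21 = 82
Corby → Vale → Fern → Elm → Grove → Spruce → Easton: 18+3+20+12+19+21 = 93
Corby → Vale → Fern → Elm → Easton → Grove → Spruce: 18+3+20+17+8+19 = 85
Corby → Vale → Fern → Elm → Easton → Spruce → Grove: 18+3+20+17+21+19 = 98
Corby → Vale → Fern → Elm → Spruce → Grove → Easton: 18+3+20+15+19+8 = 83
Corby → Vale → Fern → Elm → Spruce → Easton → Grove: 18+3+20+15+21+8 = 85
Corby → Vale → Fern → Grove → Elm → Easton → Spruce: 18+3+11+12+17+21 = 82
Corby → Vale → Fern → Grove → Elm → Spruce → Easton: 18+3+11+12+15+21 = 80
… (712 more)
Corby → Easton → Grove → Elm → Spruce → Fern → Vale: 6+8+12+15+8+3 = 52  ← best
The minimum is 52.
One shortest path: Corby → Easton → Grove → Elm → Spruce → Fern → Vale.

52 blocks — the minimum one-way total.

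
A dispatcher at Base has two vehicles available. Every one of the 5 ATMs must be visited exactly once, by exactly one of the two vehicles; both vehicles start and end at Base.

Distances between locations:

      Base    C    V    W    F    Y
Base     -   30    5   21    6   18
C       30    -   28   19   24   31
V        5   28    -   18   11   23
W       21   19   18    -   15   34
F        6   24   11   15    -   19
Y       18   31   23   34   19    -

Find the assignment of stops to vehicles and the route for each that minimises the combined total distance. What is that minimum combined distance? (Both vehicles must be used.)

Minimum combined distance: 99.

There are 2^4 − 1 = 15 ways to divide the 5 stops into two non-empty groups. For each, the best each vehicle can do is its own shortest tour through its group:
  {C} + {V, W, F, Y}: 60 + 75 = 135
  {V} + {C, W, F, Y}: 10 + 89 = 99
  {C, V} + {W, F, Y}: 63 + 73 = 136
  {W} + {C, V, F, Y}: 42 + 89 = 131
  {C, W} + {V, F, Y}: 70 + 53 = 123
  {V, W} + {C, F, Y}: 44 + 79 = 123
  … (15 splits in total)
Best: vehicle 1 Base → V → Base = 10; vehicle 2 Base → F → W → C → Y → Base = 89; combined 99.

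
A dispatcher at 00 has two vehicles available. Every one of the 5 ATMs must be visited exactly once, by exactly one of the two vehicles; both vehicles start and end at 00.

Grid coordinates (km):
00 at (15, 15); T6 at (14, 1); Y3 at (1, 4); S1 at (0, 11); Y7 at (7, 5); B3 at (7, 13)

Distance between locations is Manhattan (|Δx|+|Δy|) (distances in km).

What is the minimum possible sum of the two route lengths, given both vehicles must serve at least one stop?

There are 2^4 − 1 = 15 ways to divide the 5 stops into two non-empty groups. For each, the best each vehicle can do is its own shortest tour through its group:
  {T6} + {Y3, S1, Y7, B3}: 30 + 52 = 82
  {Y3} + {T6, S1, Y7, B3}: 50 + 58 = 108
  {T6, Y3} + {S1, Y7, B3}: 56 + 50 = 106
  {S1} + {T6, Y3, Y7, B3}: 38 + 56 = 94
  {T6, S1} + {Y3, Y7, B3}: 58 + 50 = 108
  {Y3, S1} + {T6, Y7, B3}: 52 + 44 = 96
  … (15 splits in total)
  {T6, Y3, S1, Y7} + {B3}: 60 + 20 = 80  ← best
Best: vehicle 1 00 → T6 → Y7 → Y3 → S1 → 00 = 60; vehicle 2 00 → B3 → 00 = 20; combined 80.

Minimum combined distance: 80 km.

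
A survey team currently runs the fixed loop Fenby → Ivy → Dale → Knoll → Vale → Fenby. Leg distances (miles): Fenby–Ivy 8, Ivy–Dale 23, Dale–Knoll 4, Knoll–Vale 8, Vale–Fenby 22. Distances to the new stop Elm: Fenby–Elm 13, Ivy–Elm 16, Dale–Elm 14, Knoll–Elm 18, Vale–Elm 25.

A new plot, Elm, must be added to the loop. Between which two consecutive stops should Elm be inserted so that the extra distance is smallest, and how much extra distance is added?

Adding 7 miles by placing Elm on the Ivy–Dale leg.

Insertion cost between consecutive stops i–j is d(i,Elm) + d(Elm,j) − d(i,j):
  between Fenby and Ivy: 13 + 16 − 8 = 21
  between Ivy and Dale: 16 + 14 − 23 = 7
  between Dale and Knoll: 14 + 18 − 4 = 28
  between Knoll and Vale: 18 + 25 − 8 = 35
  between Vale and Fenby: 25 + 13 − 22 = 16
Cheapest insertion is between Ivy and Dale, adding 7.
New total = 65 + 7 = 72.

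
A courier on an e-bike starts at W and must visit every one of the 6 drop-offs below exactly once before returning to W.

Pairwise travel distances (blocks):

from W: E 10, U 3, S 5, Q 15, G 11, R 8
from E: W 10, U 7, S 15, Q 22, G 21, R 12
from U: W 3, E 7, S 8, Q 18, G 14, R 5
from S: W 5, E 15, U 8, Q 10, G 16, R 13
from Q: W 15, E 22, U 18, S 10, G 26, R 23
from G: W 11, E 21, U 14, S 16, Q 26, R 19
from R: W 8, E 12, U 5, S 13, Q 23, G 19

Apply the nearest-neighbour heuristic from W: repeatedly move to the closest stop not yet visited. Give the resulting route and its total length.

Nearest-neighbour total = 82 blocks; route W → U → R → E → S → Q → G → W.

W → [U:3 / S:5 / R:8 / E:10 / G:11 / Q:15] → U (3)
U → [R:5 / E:7 / S:8 / G:14 / Q:18] → R (5)
R → [E:12 / S:13 / G:19 / Q:23] → E (12)
E → [S:15 / G:21 / Q:22] → S (15)
S → [Q:10 / G:16] → Q (10)
Q → [G:26] → G (26)
Return G→W: 11.
Total = 3 + 5 + 12 + 15 + 10 + 26 + 11 = 82.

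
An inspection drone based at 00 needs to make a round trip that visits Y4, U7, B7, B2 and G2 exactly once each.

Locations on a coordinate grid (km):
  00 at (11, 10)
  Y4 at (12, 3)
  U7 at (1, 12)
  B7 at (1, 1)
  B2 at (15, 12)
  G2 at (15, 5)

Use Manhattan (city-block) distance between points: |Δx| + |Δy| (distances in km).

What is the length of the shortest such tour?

54 km — the shortest possible round trip.

There are 60 distinct closed tours to check (reversals are equivalent).
00→Y4→U7→B7→B2→G2→00: 8+20+11+25+7+9 = 80
00→Y4→U7→B7→G2→B2→00: 8+20+11+18+7+6 = 70
00→Y4→U7→B2→B7→G2→00: 8+20+14+25+18+9 = 94
00→Y4→U7→B2→G2→B7→00: 8+20+14+7+18+19 = 86
00→Y4→U7→G2→B7→B2→00: 8+20+21+18+25+6 = 98
00→Y4→U7→G2→B2→B7→00: 8+20+21+7+25+19 = 100
00→Y4→B7→U7→B2→G2→00: 8+13+11+14+7+9 = 62
00→Y4→B7→U7→G2→B2→00: 8+13+11+21+7+6 = 66
00→Y4→B7→B2→U7→G2→00: 8+13+25+14+21+9 = 90
00→Y4→B7→B2→G2→U7→00: 8+13+25+7+21+12 = 86
00→Y4→B7→G2→U7→B2→00: 8+13+18+21+14+6 = 80
00→Y4→B7→G2→B2→U7→00: 8+13+18+7+14+12 = 72
00→Y4→B2→U7→B7→G2→00: 8+12+14+11+18+9 = 72
00→Y4→B2→U7→G2→B7→00: 8+12+14+21+18+19 = 92
… (46 more)
00→U7→B7→Y4→G2→B2→00: 12+11+13+5+7+6 = 54  ← best
The minimum is 54.
One optimal route: 00 → U7 → B7 → Y4 → G2 → B2 → 00 (or its reverse).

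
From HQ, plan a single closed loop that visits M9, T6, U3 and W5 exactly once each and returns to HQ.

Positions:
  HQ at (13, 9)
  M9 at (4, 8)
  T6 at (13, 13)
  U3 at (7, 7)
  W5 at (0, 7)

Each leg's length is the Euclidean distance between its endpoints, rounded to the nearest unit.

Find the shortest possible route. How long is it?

There are 12 distinct closed tours to check (reversals are equivalent).
HQ → M9 → T6 → U3 → W5 → HQ: 9+10+8+7+13 = 47
HQ → M9 → T6 → W5 → U3 → HQ: 9+10+14+7+6 = 46
HQ → M9 → U3 → T6 → W5 → HQ: 9+3+8+14+13 = 47
HQ → M9 → U3 → W5 → T6 → HQ: 9+3+7+14+4 = 37
HQ → M9 → W5 → T6 → U3 → HQ: 9+4+14+8+6 = 41
HQ → M9 → W5 → U3 → T6 → HQ: 9+4+7+8+4 = 32
HQ → T6 → M9 → U3 → W5 → HQ: 4+10+3+7+13 = 37
HQ → T6 → M9 → W5 → U3 → HQ: 4+10+4+7+6 = 31
HQ → T6 → U3 → M9 → W5 → HQ: 4+8+3+4+13 = 32
HQ → T6 → W5 → M9 → U3 → HQ: 4+14+4+3+6 = 31
HQ → U3 → M9 → T6 → W5 → HQ: 6+3+10+14+13 = 46
HQ → U3 → T6 → M9 → W5 → HQ: 6+8+10+4+13 = 41
The minimum is 31.
One optimal route: HQ → T6 → M9 → W5 → U3 → HQ (or its reverse).

Minimum total distance: 31.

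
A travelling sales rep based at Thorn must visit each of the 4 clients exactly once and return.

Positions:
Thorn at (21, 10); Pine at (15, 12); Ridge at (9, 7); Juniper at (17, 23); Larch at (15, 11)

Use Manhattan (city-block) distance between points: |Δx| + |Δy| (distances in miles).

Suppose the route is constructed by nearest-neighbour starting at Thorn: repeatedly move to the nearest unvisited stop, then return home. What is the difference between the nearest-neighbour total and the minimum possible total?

Excess over optimum: 4 miles.

Thorn: Larch=7, Pine=8, Ridge=15, Juniper=17 ⇒ Larch
Larch: Pine=1, Ridge=10, Juniper=14 ⇒ Pine
Pine: Ridge=11, Juniper=13 ⇒ Ridge
Ridge: Juniper=24 ⇒ Juniper
NN route Thorn → Larch → Pine → Ridge → Juniper → Thorn costs 60.
Optimal: Thorn → Ridge → Larch → Pine → Juniper → Thorn costs 56 (by enumerating all 12 distinct tours).
Excess = 60 − 56 = 4.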